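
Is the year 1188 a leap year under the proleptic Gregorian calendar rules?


Gregorian leap year rule: divisible by 4, but not by 100, unless also by 400.
1188 is divisible by 4 but not 100 -> leap year

Yes


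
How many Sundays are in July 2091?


July 2091 has 31 days
Anchor: Jan 1, 2091. With p = 2091 - 1 = 2090: (p + p//4 - p//100 + p//400) mod 7 = (2090 + 522 - 20 + 5) mod 7 = 2597 mod 7 = 0 -> Monday (Mon=0 ... Sun=6)
Days before July (Jan-Jun): 181; July 1 index = (0 + 181) mod 7 = 6 -> Sunday
First Sunday is July 1
Sundays: 1, 8, 15, 22, 29

5 Sundays


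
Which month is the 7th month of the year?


Month 7 of 12

July


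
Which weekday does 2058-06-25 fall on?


Date: June 25, 2058
Anchor: Jan 1, 2058. With p = 2058 - 1 = 2057: (p + p//4 - p//100 + p//400) mod 7 = (2057 + 514 - 20 + 5) mod 7 = 2556 mod 7 = 1 -> Tuesday (Mon=0 ... Sun=6)
Days before June (Jan-May): 151; offset = 151 + 25 - 1 = 175
Weekday index = (1 + 175) mod 7 = 1

Day of the week: Tuesday


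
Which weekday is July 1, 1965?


Target: July 1, 1965
Anchor: Jan 1, 1965. With p = 1965 - 1 = 1964: (p + p//4 - p//100 + p//400) mod 7 = (1964 + 491 - 19 + 4) mod 7 = 2440 mod 7 = 4 -> Friday (Mon=0 ... Sun=6)
Days before July (Jan-Jun): 181 days
Weekday index = (4 + 181) mod 7 = 3

Thursday


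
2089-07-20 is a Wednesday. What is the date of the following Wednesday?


Current: Wednesday
Target: Wednesday
Days ahead: 7

Next Wednesday: 2089-07-27


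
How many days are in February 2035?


February 2035 (leap year: no)

28 days


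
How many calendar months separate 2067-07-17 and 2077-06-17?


From July 2067 to June 2077
10 years * 12 = 120 months, minus 1 month = 119

119 months


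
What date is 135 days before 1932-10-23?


Start: 1932-10-23, subtract 135 days
Back 23 days from October 23 reaches September 30, 1932 -> 112 left
September 1932 has 30 days -> back to August 31, 1932 -> 82 left
August 1932 has 31 days -> back to July 31, 1932 -> 51 left
July 1932 has 31 days -> back to June 30, 1932 -> 20 left
June 1932: 30 - 20 = 10 -> lands on June 10

Result: 1932-06-10


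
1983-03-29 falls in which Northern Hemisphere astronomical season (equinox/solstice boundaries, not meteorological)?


Date: March 29
Astronomical Spring (approx.; exact equinox/solstice day varies by year): March 20 to June 20
March 29 falls within the Spring window

Spring


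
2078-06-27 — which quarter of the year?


Month: June (month 6)
Q1: Jan-Mar, Q2: Apr-Jun, Q3: Jul-Sep, Q4: Oct-Dec

Q2


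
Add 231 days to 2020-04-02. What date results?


Start: 2020-04-02, add 231 days
April 2020 has 30 days: 30 - 2 = 28 days to April 30 -> 203 left
May 2020 has 31 days -> 172 left
June 2020 has 30 days -> 142 left
July 2020 has 31 days -> 111 left
August 2020 has 31 days -> 80 left
September 2020 has 30 days -> 50 left
October 2020 has 31 days -> 19 left
November 2020: 19 <= 30 -> lands on November 19

Result: 2020-11-19


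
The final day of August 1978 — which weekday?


August 1978 has 31 days
Anchor: Jan 1, 1978. With p = 1978 - 1 = 1977: (p + p//4 - p//100 + p//400) mod 7 = (1977 + 494 - 19 + 4) mod 7 = 2456 mod 7 = 6 -> Sunday (Mon=0 ... Sun=6)
Days before August (Jan-Jul): 212; August 1 index = (6 + 212) mod 7 = 1 -> Tuesday
Last day offset: 31 - 1 = 30 days
Weekday index = (1 + 30) mod 7 = 3

Thursday, August 31


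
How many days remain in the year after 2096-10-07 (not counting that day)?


Day of year: 281 of 366
Remaining = 366 - 281

85 days


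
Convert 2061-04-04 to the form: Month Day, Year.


ISO 2061-04-04 parses as year=2061, month=04, day=04
Month 4 -> April

April 4, 2061


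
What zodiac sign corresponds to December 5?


Date: December 5
Conventional tropical zodiac dates: Sagittarius from November 22 onward; Capricorn starts December 22
December 5 falls within the Sagittarius range

Sagittarius


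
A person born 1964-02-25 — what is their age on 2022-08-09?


Birth: 1964-02-25
Reference: 2022-08-09
Year difference: 2022 - 1964 = 58

58 years old


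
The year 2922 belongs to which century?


Century = (year - 1) // 100 + 1
= (2922 - 1) // 100 + 1
= 2921 // 100 + 1
= 29 + 1

30th century


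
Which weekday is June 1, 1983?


Target: June 1, 1983
Anchor: Jan 1, 1983. With p = 1983 - 1 = 1982: (p + p//4 - p//100 + p//400) mod 7 = (1982 + 495 - 19 + 4) mod 7 = 2462 mod 7 = 5 -> Saturday (Mon=0 ... Sun=6)
Days before June (Jan-May): 151 days
Weekday index = (5 + 151) mod 7 = 2

Wednesday


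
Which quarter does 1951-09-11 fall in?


Month: September (month 9)
Q1: Jan-Mar, Q2: Apr-Jun, Q3: Jul-Sep, Q4: Oct-Dec

Q3


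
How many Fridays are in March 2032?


March 2032 has 31 days
Anchor: Jan 1, 2032. With p = 2032 - 1 = 2031: (p + p//4 - p//100 + p//400) mod 7 = (2031 + 507 - 20 + 5) mod 7 = 2523 mod 7 = 3 -> Thursday (Mon=0 ... Sun=6)
Days before March (Jan-Feb): 60; March 1 index = (3 + 60) mod 7 = 0 -> Monday
First Friday is March 5
Fridays: 5, 12, 19, 26

4 Fridays


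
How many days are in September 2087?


September 2087

30 days


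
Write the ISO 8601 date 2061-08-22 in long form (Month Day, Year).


ISO 2061-08-22 parses as year=2061, month=08, day=22
Month 8 -> August

August 22, 2061


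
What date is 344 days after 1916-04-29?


Start: 1916-04-29, add 344 days
April 1916 has 30 days: 30 - 29 = 1 day to April 30 -> 343 left
May 1916 has 31 days -> 312 left
June 1916 has 30 days -> 282 left
July 1916 has 31 days -> 251 left
August 1916 has 31 days -> 220 left
September 1916 has 30 days -> 190 left
October 1916 has 31 days -> 159 left
November 1916 has 30 days -> 129 left
December 1916 has 31 days -> 98 left
January 1917 has 31 days -> 67 left
February 1917 has 28 days -> 39 left
March 1917 has 31 days -> 8 left
April 1917: 8 <= 30 -> lands on April 8

Result: 1917-04-08


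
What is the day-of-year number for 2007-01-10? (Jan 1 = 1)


Date: January 10, 2007
No months before January
Plus 10 days in January

Day of year: 10


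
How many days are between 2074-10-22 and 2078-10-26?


From 2074-10-22 to 2078-10-26
2074-10-22: days before October = 31 + 28 + 31 + 30 + 31 + 30 + 31 + 31 + 30 = 273 (2074 is not a leap year); day of year = 273 + 22 = 295
2078-10-26: days before October = 31 + 28 + 31 + 30 + 31 + 30 + 31 + 31 + 30 = 273 (2078 is not a leap year); day of year = 273 + 26 = 299
Rest of 2074: 365 - 295 = 70
Full years 2075 (365), 2076 (366), 2077 (365): 1096
Total = 70 + 1096 + 299 = 1465

1465 days


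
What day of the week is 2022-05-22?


Date: May 22, 2022
Anchor: Jan 1, 2022. With p = 2022 - 1 = 2021: (p + p//4 - p//100 + p//400) mod 7 = (2021 + 505 - 20 + 5) mod 7 = 2511 mod 7 = 5 -> Saturday (Mon=0 ... Sun=6)
Days before May (Jan-Apr): 120; offset = 120 + 22 - 1 = 141
Weekday index = (5 + 141) mod 7 = 6

Day of the week: Sunday


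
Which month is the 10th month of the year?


Month 10 of 12

October


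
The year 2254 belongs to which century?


Century = (year - 1) // 100 + 1
= (2254 - 1) // 100 + 1
= 2253 // 100 + 1
= 22 + 1

23rd century


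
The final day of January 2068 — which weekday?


January 2068 has 31 days
Anchor: Jan 1, 2068. With p = 2068 - 1 = 2067: (p + p//4 - p//100 + p//400) mod 7 = (2067 + 516 - 20 + 5) mod 7 = 2568 mod 7 = 6 -> Sunday (Mon=0 ... Sun=6)
January 1 is the anchor itself -> Sunday
Last day offset: 31 - 1 = 30 days
Weekday index = (6 + 30) mod 7 = 1

Tuesday, January 31


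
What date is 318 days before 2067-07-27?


Start: 2067-07-27, subtract 318 days
Back 27 days from July 27 reaches June 30, 2067 -> 291 left
June 2067 has 30 days -> back to May 31, 2067 -> 261 left
May 2067 has 31 days -> back to April 30, 2067 -> 230 left
April 2067 has 30 days -> back to March 31, 2067 -> 200 left
March 2067 has 31 days -> back to February 28, 2067 -> 169 left
February 2067 has 28 days -> back to January 31, 2067 -> 141 left
January 2067 has 31 days -> back to December 31, 2066 -> 110 left
December 2066 has 31 days -> back to November 30, 2066 -> 79 left
November 2066 has 30 days -> back to October 31, 2066 -> 49 left
October 2066 has 31 days -> back to September 30, 2066 -> 18 left
September 2066: 30 - 18 = 12 -> lands on September 12

Result: 2066-09-12


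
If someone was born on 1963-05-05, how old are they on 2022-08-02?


Birth: 1963-05-05
Reference: 2022-08-02
Year difference: 2022 - 1963 = 59

59 years old


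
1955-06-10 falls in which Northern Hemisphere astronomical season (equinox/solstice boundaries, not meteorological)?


Date: June 10
Astronomical Spring (approx.; exact equinox/solstice day varies by year): March 20 to June 20
June 10 falls within the Spring window

Spring


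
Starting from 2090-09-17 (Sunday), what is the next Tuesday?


Current: Sunday
Target: Tuesday
Days ahead: 2

Next Tuesday: 2090-09-19


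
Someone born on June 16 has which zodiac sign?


Date: June 16
Conventional tropical zodiac dates: Gemini from May 21 onward; Cancer starts June 21
June 16 falls within the Gemini range

Gemini


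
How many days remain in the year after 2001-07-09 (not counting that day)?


Day of year: 190 of 365
Remaining = 365 - 190

175 days


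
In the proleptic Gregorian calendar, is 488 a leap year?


Gregorian leap year rule: divisible by 4, but not by 100, unless also by 400.
488 is divisible by 4 but not 100 -> leap year

Yes


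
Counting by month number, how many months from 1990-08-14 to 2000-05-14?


From August 1990 to May 2000
10 years * 12 = 120 months, minus 3 months = 117

117 months


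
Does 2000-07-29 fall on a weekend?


Anchor: Jan 1, 2000. With p = 2000 - 1 = 1999: (p + p//4 - p//100 + p//400) mod 7 = (1999 + 499 - 19 + 4) mod 7 = 2483 mod 7 = 5 -> Saturday (Mon=0 ... Sun=6)
Day of year: 211; offset = 210
Weekday index = (5 + 210) mod 7 = 5 -> Saturday
Weekend days: Saturday, Sunday

Yes


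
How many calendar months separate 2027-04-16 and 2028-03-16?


From April 2027 to March 2028
1 year * 12 = 12 months, minus 1 month = 11

11 months


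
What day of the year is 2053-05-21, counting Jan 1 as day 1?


Date: May 21, 2053
Days in months 1 through 4: 120
Plus 21 days in May

Day of year: 141


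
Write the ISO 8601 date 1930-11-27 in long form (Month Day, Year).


ISO 1930-11-27 parses as year=1930, month=11, day=27
Month 11 -> November

November 27, 1930


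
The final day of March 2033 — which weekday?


March 2033 has 31 days
Anchor: Jan 1, 2033. With p = 2033 - 1 = 2032: (p + p//4 - p//100 + p//400) mod 7 = (2032 + 508 - 20 + 5) mod 7 = 2525 mod 7 = 5 -> Saturday (Mon=0 ... Sun=6)
Days before March (Jan-Feb): 59; March 1 index = (5 + 59) mod 7 = 1 -> Tuesday
Last day offset: 31 - 1 = 30 days
Weekday index = (1 + 30) mod 7 = 3

Thursday, March 31


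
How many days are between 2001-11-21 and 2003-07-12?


From 2001-11-21 to 2003-07-12
2001-11-21: days before November = 31 + 28 + 31 + 30 + 31 + 30 + 31 + 31 + 30 + 31 = 304 (2001 is not a leap year); day of year = 304 + 21 = 325
2003-07-12: days before July = 31 + 28 + 31 + 30 + 31 + 30 = 181 (2003 is not a leap year); day of year = 181 + 12 = 193
Rest of 2001: 365 - 325 = 40
Full years 2002 (365): 365
Total = 40 + 365 + 193 = 598

598 days


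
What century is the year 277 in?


Century = (year - 1) // 100 + 1
= (277 - 1) // 100 + 1
= 276 // 100 + 1
= 2 + 1

3rd century


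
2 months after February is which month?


February is month 2
2 + 2 = 4

April


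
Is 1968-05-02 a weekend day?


Anchor: Jan 1, 1968. With p = 1968 - 1 = 1967: (p + p//4 - p//100 + p//400) mod 7 = (1967 + 491 - 19 + 4) mod 7 = 2443 mod 7 = 0 -> Monday (Mon=0 ... Sun=6)
Day of year: 123; offset = 122
Weekday index = (0 + 122) mod 7 = 3 -> Thursday
Weekend days: Saturday, Sunday

No


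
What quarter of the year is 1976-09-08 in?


Month: September (month 9)
Q1: Jan-Mar, Q2: Apr-Jun, Q3: Jul-Sep, Q4: Oct-Dec

Q3


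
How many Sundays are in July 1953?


July 1953 has 31 days
Anchor: Jan 1, 1953. With p = 1953 - 1 = 1952: (p + p//4 - p//100 + p//400) mod 7 = (1952 + 488 - 19 + 4) mod 7 = 2425 mod 7 = 3 -> Thursday (Mon=0 ... Sun=6)
Days before July (Jan-Jun): 181; July 1 index = (3 + 181) mod 7 = 2 -> Wednesday
First Sunday is July 5
Sundays: 5, 12, 19, 26

4 Sundays


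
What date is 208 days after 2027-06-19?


Start: 2027-06-19, add 208 days
June 2027 has 30 days: 30 - 19 = 11 days to June 30 -> 197 left
July 2027 has 31 days -> 166 left
August 2027 has 31 days -> 135 left
September 2027 has 30 days -> 105 left
October 2027 has 31 days -> 74 left
November 2027 has 30 days -> 44 left
December 2027 has 31 days -> 13 left
January 2028: 13 <= 31 -> lands on January 13

Result: 2028-01-13


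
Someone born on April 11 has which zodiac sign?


Date: April 11
Conventional tropical zodiac dates: Aries from March 21 onward; Taurus starts April 20
April 11 falls within the Aries range

Aries


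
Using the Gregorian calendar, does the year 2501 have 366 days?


Gregorian leap year rule: divisible by 4, but not by 100, unless also by 400.
2501 is not divisible by 4 -> not a leap year

No


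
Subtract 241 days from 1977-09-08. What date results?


Start: 1977-09-08, subtract 241 days
Back 8 days from September 8 reaches August 31, 1977 -> 233 left
August 1977 has 31 days -> back to July 31, 1977 -> 202 left
July 1977 has 31 days -> back to June 30, 1977 -> 171 left
June 1977 has 30 days -> back to May 31, 1977 -> 141 left
May 1977 has 31 days -> back to April 30, 1977 -> 110 left
April 1977 has 30 days -> back to March 31, 1977 -> 80 left
March 1977 has 31 days -> back to February 28, 1977 -> 49 left
February 1977 has 28 days -> back to January 31, 1977 -> 21 left
January 1977: 31 - 21 = 10 -> lands on January 10

Result: 1977-01-10


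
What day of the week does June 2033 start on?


Target: June 1, 2033
Anchor: Jan 1, 2033. With p = 2033 - 1 = 2032: (p + p//4 - p//100 + p//400) mod 7 = (2032 + 508 - 20 + 5) mod 7 = 2525 mod 7 = 5 -> Saturday (Mon=0 ... Sun=6)
Days before June (Jan-May): 151 days
Weekday index = (5 + 151) mod 7 = 2

Wednesday


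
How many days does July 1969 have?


July 1969

31 days


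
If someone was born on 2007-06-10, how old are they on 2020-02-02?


Birth: 2007-06-10
Reference: 2020-02-02
Year difference: 2020 - 2007 = 13
Birthday not yet reached in 2020, subtract 1

12 years old


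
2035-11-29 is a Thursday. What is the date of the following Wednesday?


Current: Thursday
Target: Wednesday
Days ahead: 6

Next Wednesday: 2035-12-05


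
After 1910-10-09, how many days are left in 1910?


Day of year: 282 of 365
Remaining = 365 - 282

83 days


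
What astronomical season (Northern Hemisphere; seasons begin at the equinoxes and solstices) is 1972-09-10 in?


Date: September 10
Astronomical Summer (approx.; exact equinox/solstice day varies by year): June 21 to September 21
September 10 falls within the Summer window

Summer


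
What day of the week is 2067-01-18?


Date: January 18, 2067
Anchor: Jan 1, 2067. With p = 2067 - 1 = 2066: (p + p//4 - p//100 + p//400) mod 7 = (2066 + 516 - 20 + 5) mod 7 = 2567 mod 7 = 5 -> Saturday (Mon=0 ... Sun=6)
Days into year = 18 - 1 = 17
Weekday index = (5 + 17) mod 7 = 1

Day of the week: Tuesday


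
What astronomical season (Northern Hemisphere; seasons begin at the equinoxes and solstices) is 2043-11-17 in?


Date: November 17
Astronomical Autumn (approx.; exact equinox/solstice day varies by year): September 22 to December 20
November 17 falls within the Autumn window

Autumn


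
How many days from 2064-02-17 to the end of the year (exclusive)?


Day of year: 48 of 366
Remaining = 366 - 48

318 days


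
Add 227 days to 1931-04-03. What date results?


Start: 1931-04-03, add 227 days
April 1931 has 30 days: 30 - 3 = 27 days to April 30 -> 200 left
May 1931 has 31 days -> 169 left
June 1931 has 30 days -> 139 left
July 1931 has 31 days -> 108 left
August 1931 has 31 days -> 77 left
September 1931 has 30 days -> 47 left
October 1931 has 31 days -> 16 left
November 1931: 16 <= 30 -> lands on November 16

Result: 1931-11-16


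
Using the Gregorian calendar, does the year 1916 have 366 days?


Gregorian leap year rule: divisible by 4, but not by 100, unless also by 400.
1916 is divisible by 4 but not 100 -> leap year

Yes


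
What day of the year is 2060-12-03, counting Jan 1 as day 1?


Date: December 3, 2060
Days in months 1 through 11: 335
Plus 3 days in December

Day of year: 338


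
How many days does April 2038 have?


April 2038

30 days


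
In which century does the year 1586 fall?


Century = (year - 1) // 100 + 1
= (1586 - 1) // 100 + 1
= 1585 // 100 + 1
= 15 + 1

16th century


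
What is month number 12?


Month 12 of 12

December


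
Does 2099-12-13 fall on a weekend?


Anchor: Jan 1, 2099. With p = 2099 - 1 = 2098: (p + p//4 - p//100 + p//400) mod 7 = (2098 + 524 - 20 + 5) mod 7 = 2607 mod 7 = 3 -> Thursday (Mon=0 ... Sun=6)
Day of year: 347; offset = 346
Weekday index = (3 + 346) mod 7 = 6 -> Sunday
Weekend days: Saturday, Sunday

Yes


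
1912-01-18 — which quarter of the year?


Month: January (month 1)
Q1: Jan-Mar, Q2: Apr-Jun, Q3: Jul-Sep, Q4: Oct-Dec

Q1


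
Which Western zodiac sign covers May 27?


Date: May 27
Conventional tropical zodiac dates: Gemini from May 21 onward; Cancer starts June 21
May 27 falls within the Gemini range

Gemini


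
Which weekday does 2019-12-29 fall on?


Date: December 29, 2019
Anchor: Jan 1, 2019. With p = 2019 - 1 = 2018: (p + p//4 - p//100 + p//400) mod 7 = (2018 + 504 - 20 + 5) mod 7 = 2507 mod 7 = 1 -> Tuesday (Mon=0 ... Sun=6)
Days before December (Jan-Nov): 334; offset = 334 + 29 - 1 = 362
Weekday index = (1 + 362) mod 7 = 6

Day of the week: Sunday


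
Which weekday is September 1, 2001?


Target: September 1, 2001
Anchor: Jan 1, 2001. With p = 2001 - 1 = 2000: (p + p//4 - p//100 + p//400) mod 7 = (2000 + 500 - 20 + 5) mod 7 = 2485 mod 7 = 0 -> Monday (Mon=0 ... Sun=6)
Days before September (Jan-Aug): 243 days
Weekday index = (0 + 243) mod 7 = 5

Saturday


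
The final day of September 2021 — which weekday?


September 2021 has 30 days
Anchor: Jan 1, 2021. With p = 2021 - 1 = 2020: (p + p//4 - p//100 + p//400) mod 7 = (2020 + 505 - 20 + 5) mod 7 = 2510 mod 7 = 4 -> Friday (Mon=0 ... Sun=6)
Days before September (Jan-Aug): 243; September 1 index = (4 + 243) mod 7 = 2 -> Wednesday
Last day offset: 30 - 1 = 29 days
Weekday index = (2 + 29) mod 7 = 3

Thursday, September 30


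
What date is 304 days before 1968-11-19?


Start: 1968-11-19, subtract 304 days
Back 19 days from November 19 reaches October 31, 1968 -> 285 left
October 1968 has 31 days -> back to September 30, 1968 -> 254 left
September 1968 has 30 days -> back to August 31, 1968 -> 224 left
August 1968 has 31 days -> back to July 31, 1968 -> 193 left
July 1968 has 31 days -> back to June 30, 1968 -> 162 left
June 1968 has 30 days -> back to May 31, 1968 -> 132 left
May 1968 has 31 days -> back to April 30, 1968 -> 101 left
April 1968 has 30 days -> back to March 31, 1968 -> 71 left
March 1968 has 31 days -> back to February 29, 1968 -> 40 left
February 1968 has 29 days -> back to January 31, 1968 -> 11 left
January 1968: 31 - 11 = 20 -> lands on January 20

Result: 1968-01-20


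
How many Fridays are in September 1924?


September 1924 has 30 days
Anchor: Jan 1, 1924. With p = 1924 - 1 = 1923: (p + p//4 - p//100 + p//400) mod 7 = (1923 + 480 - 19 + 4) mod 7 = 2388 mod 7 = 1 -> Tuesday (Mon=0 ... Sun=6)
Days before September (Jan-Aug): 244; September 1 index = (1 + 244) mod 7 = 0 -> Monday
First Friday is September 5
Fridays: 5, 12, 19, 26

4 Fridays


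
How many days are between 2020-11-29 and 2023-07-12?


From 2020-11-29 to 2023-07-12
2020-11-29: days before November = 31 + 29 + 31 + 30 + 31 + 30 + 31 + 31 + 30 + 31 = 305 (2020 is a leap year); day of year = 305 + 29 = 334
2023-07-12: days before July = 31 + 28 + 31 + 30 + 31 + 30 = 181 (2023 is not a leap year); day of year = 181 + 12 = 193
Rest of 2020: 366 - 334 = 32
Full years 2021 (365), 2022 (365): 730
Total = 32 + 730 + 193 = 955

955 days


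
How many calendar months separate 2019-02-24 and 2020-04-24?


From February 2019 to April 2020
1 year * 12 = 12 months, plus 2 months = 14

14 months


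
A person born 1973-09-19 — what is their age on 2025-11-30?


Birth: 1973-09-19
Reference: 2025-11-30
Year difference: 2025 - 1973 = 52

52 years old


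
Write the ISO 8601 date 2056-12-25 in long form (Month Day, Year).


ISO 2056-12-25 parses as year=2056, month=12, day=25
Month 12 -> December

December 25, 2056


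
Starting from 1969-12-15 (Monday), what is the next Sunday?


Current: Monday
Target: Sunday
Days ahead: 6

Next Sunday: 1969-12-21


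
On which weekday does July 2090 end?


July 2090 has 31 days
Anchor: Jan 1, 2090. With p = 2090 - 1 = 2089: (p + p//4 - p//100 + p//400) mod 7 = (2089 + 522 - 20 + 5) mod 7 = 2596 mod 7 = 6 -> Sunday (Mon=0 ... Sun=6)
Days before July (Jan-Jun): 181; July 1 index = (6 + 181) mod 7 = 5 -> Saturday
Last day offset: 31 - 1 = 30 days
Weekday index = (5 + 30) mod 7 = 0

Monday, July 31


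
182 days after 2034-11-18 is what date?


Start: 2034-11-18, add 182 days
November 2034 has 30 days: 30 - 18 = 12 days to November 30 -> 170 left
December 2034 has 31 days -> 139 left
January 2035 has 31 days -> 108 left
February 2035 has 28 days -> 80 left
March 2035 has 31 days -> 49 left
April 2035 has 30 days -> 19 left
May 2035: 19 <= 31 -> lands on May 19

Result: 2035-05-19


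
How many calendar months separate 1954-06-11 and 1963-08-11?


From June 1954 to August 1963
9 years * 12 = 108 months, plus 2 months = 110

110 months


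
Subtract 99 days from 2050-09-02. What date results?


Start: 2050-09-02, subtract 99 days
Back 2 days from September 2 reaches August 31, 2050 -> 97 left
August 2050 has 31 days -> back to July 31, 2050 -> 66 left
July 2050 has 31 days -> back to June 30, 2050 -> 35 left
June 2050 has 30 days -> back to May 31, 2050 -> 5 left
May 2050: 31 - 5 = 26 -> lands on May 26

Result: 2050-05-26


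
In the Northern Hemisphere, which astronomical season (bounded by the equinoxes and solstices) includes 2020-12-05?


Date: December 5
Astronomical Autumn (approx.; exact equinox/solstice day varies by year): September 22 to December 20
December 5 falls within the Autumn window

Autumn


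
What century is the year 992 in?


Century = (year - 1) // 100 + 1
= (992 - 1) // 100 + 1
= 991 // 100 + 1
= 9 + 1

10th century


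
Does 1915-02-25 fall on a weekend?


Anchor: Jan 1, 1915. With p = 1915 - 1 = 1914: (p + p//4 - p//100 + p//400) mod 7 = (1914 + 478 - 19 + 4) mod 7 = 2377 mod 7 = 4 -> Friday (Mon=0 ... Sun=6)
Day of year: 56; offset = 55
Weekday index = (4 + 55) mod 7 = 3 -> Thursday
Weekend days: Saturday, Sunday

No


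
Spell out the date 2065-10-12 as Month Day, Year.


ISO 2065-10-12 parses as year=2065, month=10, day=12
Month 10 -> October

October 12, 2065


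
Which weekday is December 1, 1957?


Target: December 1, 1957
Anchor: Jan 1, 1957. With p = 1957 - 1 = 1956: (p + p//4 - p//100 + p//400) mod 7 = (1956 + 489 - 19 + 4) mod 7 = 2430 mod 7 = 1 -> Tuesday (Mon=0 ... Sun=6)
Days before December (Jan-Nov): 334 days
Weekday index = (1 + 334) mod 7 = 6

Sunday


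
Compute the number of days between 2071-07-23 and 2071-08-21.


From 2071-07-23 to 2071-08-21
2071-07-23: days before July = 31 + 28 + 31 + 30 + 31 + 30 = 181 (2071 is not a leap year); day of year = 181 + 23 = 204
2071-08-21: days before August = 31 + 28 + 31 + 30 + 31 + 30 + 31 = 212 (2071 is not a leap year); day of year = 212 + 21 = 233
Same year: 233 - 204 = 29

29 days


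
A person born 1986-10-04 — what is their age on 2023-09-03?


Birth: 1986-10-04
Reference: 2023-09-03
Year difference: 2023 - 1986 = 37
Birthday not yet reached in 2023, subtract 1

36 years old


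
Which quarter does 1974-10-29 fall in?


Month: October (month 10)
Q1: Jan-Mar, Q2: Apr-Jun, Q3: Jul-Sep, Q4: Oct-Dec

Q4


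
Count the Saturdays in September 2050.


September 2050 has 30 days
Anchor: Jan 1, 2050. With p = 2050 - 1 = 2049: (p + p//4 - p//100 + p//400) mod 7 = (2049 + 512 - 20 + 5) mod 7 = 2546 mod 7 = 5 -> Saturday (Mon=0 ... Sun=6)
Days before September (Jan-Aug): 243; September 1 index = (5 + 243) mod 7 = 3 -> Thursday
First Saturday is September 3
Saturdays: 3, 10, 17, 24

4 Saturdays


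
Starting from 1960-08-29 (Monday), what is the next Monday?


Current: Monday
Target: Monday
Days ahead: 7

Next Monday: 1960-09-05


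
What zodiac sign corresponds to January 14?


Date: January 14
Conventional tropical zodiac dates: Capricorn from December 22 onward; Aquarius starts January 20
January 14 falls within the Capricorn range

Capricorn


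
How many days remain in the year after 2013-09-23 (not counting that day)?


Day of year: 266 of 365
Remaining = 365 - 266

99 days


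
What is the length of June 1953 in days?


June 1953

30 days


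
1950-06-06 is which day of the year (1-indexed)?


Date: June 6, 1950
Days in months 1 through 5: 151
Plus 6 days in June

Day of year: 157


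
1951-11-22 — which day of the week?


Date: November 22, 1951
Anchor: Jan 1, 1951. With p = 1951 - 1 = 1950: (p + p//4 - p//100 + p//400) mod 7 = (1950 + 487 - 19 + 4) mod 7 = 2422 mod 7 = 0 -> Monday (Mon=0 ... Sun=6)
Days before November (Jan-Oct): 304; offset = 304 + 22 - 1 = 325
Weekday index = (0 + 325) mod 7 = 3

Day of the week: Thursday


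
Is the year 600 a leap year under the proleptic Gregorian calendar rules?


Gregorian leap year rule: divisible by 4, but not by 100, unless also by 400.
600 is divisible by 100 but not 400 -> not a leap year

No


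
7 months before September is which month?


September is month 9
9 - 7 = 2

February


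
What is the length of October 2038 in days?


October 2038

31 days


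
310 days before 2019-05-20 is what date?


Start: 2019-05-20, subtract 310 days
Back 20 days from May 20 reaches April 30, 2019 -> 290 left
April 2019 has 30 days -> back to March 31, 2019 -> 260 left
March 2019 has 31 days -> back to February 28, 2019 -> 229 left
February 2019 has 28 days -> back to January 31, 2019 -> 201 left
January 2019 has 31 days -> back to December 31, 2018 -> 170 left
December 2018 has 31 days -> back to November 30, 2018 -> 139 left
November 2018 has 30 days -> back to October 31, 2018 -> 109 left
October 2018 has 31 days -> back to September 30, 2018 -> 78 left
September 2018 has 30 days -> back to August 31, 2018 -> 48 left
August 2018 has 31 days -> back to July 31, 2018 -> 17 left
July 2018: 31 - 17 = 14 -> lands on July 14

Result: 2018-07-14


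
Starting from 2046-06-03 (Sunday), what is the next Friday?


Current: Sunday
Target: Friday
Days ahead: 5

Next Friday: 2046-06-08


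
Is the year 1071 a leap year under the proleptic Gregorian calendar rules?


Gregorian leap year rule: divisible by 4, but not by 100, unless also by 400.
1071 is not divisible by 4 -> not a leap year

No


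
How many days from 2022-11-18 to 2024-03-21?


From 2022-11-18 to 2024-03-21
2022-11-18: days before November = 31 + 28 + 31 + 30 + 31 + 30 + 31 + 31 + 30 + 31 = 304 (2022 is not a leap year); day of year = 304 + 18 = 322
2024-03-21: days before March = 31 + 29 = 60 (2024 is a leap year); day of year = 60 + 21 = 81
Rest of 2022: 365 - 322 = 43
Full years 2023 (365): 365
Total = 43 + 365 + 81 = 489

489 days


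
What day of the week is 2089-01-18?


Date: January 18, 2089
Anchor: Jan 1, 2089. With p = 2089 - 1 = 2088: (p + p//4 - p//100 + p//400) mod 7 = (2088 + 522 - 20 + 5) mod 7 = 2595 mod 7 = 5 -> Saturday (Mon=0 ... Sun=6)
Days into year = 18 - 1 = 17
Weekday index = (5 + 17) mod 7 = 1

Day of the week: Tuesday


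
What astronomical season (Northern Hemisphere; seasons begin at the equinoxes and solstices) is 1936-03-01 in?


Date: March 1
Astronomical Winter (approx.; exact equinox/solstice day varies by year): December 21 to March 19
March 1 falls within the Winter window

Winter


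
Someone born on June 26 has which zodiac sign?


Date: June 26
Conventional tropical zodiac dates: Cancer from June 21 onward; Leo starts July 23
June 26 falls within the Cancer range

Cancer


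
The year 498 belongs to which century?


Century = (year - 1) // 100 + 1
= (498 - 1) // 100 + 1
= 497 // 100 + 1
= 4 + 1

5th century


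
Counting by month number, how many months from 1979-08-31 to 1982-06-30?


From August 1979 to June 1982
3 years * 12 = 36 months, minus 2 months = 34

34 months


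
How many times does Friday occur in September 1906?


September 1906 has 30 days
Anchor: Jan 1, 1906. With p = 1906 - 1 = 1905: (p + p//4 - p//100 + p//400) mod 7 = (1905 + 476 - 19 + 4) mod 7 = 2366 mod 7 = 0 -> Monday (Mon=0 ... Sun=6)
Days before September (Jan-Aug): 243; September 1 index = (0 + 243) mod 7 = 5 -> Saturday
First Friday is September 7
Fridays: 7, 14, 21, 28

4 Fridays


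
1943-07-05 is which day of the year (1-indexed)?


Date: July 5, 1943
Days in months 1 through 6: 181
Plus 5 days in July

Day of year: 186


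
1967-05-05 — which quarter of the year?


Month: May (month 5)
Q1: Jan-Mar, Q2: Apr-Jun, Q3: Jul-Sep, Q4: Oct-Dec

Q2


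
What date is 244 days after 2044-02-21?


Start: 2044-02-21, add 244 days
February 2044 has 29 days: 29 - 21 = 8 days to February 29 -> 236 left
March 2044 has 31 days -> 205 left
April 2044 has 30 days -> 175 left
May 2044 has 31 days -> 144 left
June 2044 has 30 days -> 114 left
July 2044 has 31 days -> 83 left
August 2044 has 31 days -> 52 left
September 2044 has 30 days -> 22 left
October 2044: 22 <= 31 -> lands on October 22

Result: 2044-10-22


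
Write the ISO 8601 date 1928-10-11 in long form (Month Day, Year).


ISO 1928-10-11 parses as year=1928, month=10, day=11
Month 10 -> October

October 11, 1928


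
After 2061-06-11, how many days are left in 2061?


Day of year: 162 of 365
Remaining = 365 - 162

203 days


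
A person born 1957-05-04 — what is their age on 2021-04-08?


Birth: 1957-05-04
Reference: 2021-04-08
Year difference: 2021 - 1957 = 64
Birthday not yet reached in 2021, subtract 1

63 years old


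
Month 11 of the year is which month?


Month 11 of 12

November


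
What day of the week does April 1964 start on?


Target: April 1, 1964
Anchor: Jan 1, 1964. With p = 1964 - 1 = 1963: (p + p//4 - p//100 + p//400) mod 7 = (1963 + 490 - 19 + 4) mod 7 = 2438 mod 7 = 2 -> Wednesday (Mon=0 ... Sun=6)
Days before April (Jan-Mar): 91 days
Weekday index = (2 + 91) mod 7 = 2

Wednesday


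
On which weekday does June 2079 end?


June 2079 has 30 days
Anchor: Jan 1, 2079. With p = 2079 - 1 = 2078: (p + p//4 - p//100 + p//400) mod 7 = (2078 + 519 - 20 + 5) mod 7 = 2582 mod 7 = 6 -> Sunday (Mon=0 ... Sun=6)
Days before June (Jan-May): 151; June 1 index = (6 + 151) mod 7 = 3 -> Thursday
Last day offset: 30 - 1 = 29 days
Weekday index = (3 + 29) mod 7 = 4

Friday, June 30


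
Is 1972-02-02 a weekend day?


Anchor: Jan 1, 1972. With p = 1972 - 1 = 1971: (p + p//4 - p//100 + p//400) mod 7 = (1971 + 492 - 19 + 4) mod 7 = 2448 mod 7 = 5 -> Saturday (Mon=0 ... Sun=6)
Day of year: 33; offset = 32
Weekday index = (5 + 32) mod 7 = 2 -> Wednesday
Weekend days: Saturday, Sunday

No


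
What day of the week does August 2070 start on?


Target: August 1, 2070
Anchor: Jan 1, 2070. With p = 2070 - 1 = 2069: (p + p//4 - p//100 + p//400) mod 7 = (2069 + 517 - 20 + 5) mod 7 = 2571 mod 7 = 2 -> Wednesday (Mon=0 ... Sun=6)
Days before August (Jan-Jul): 212 days
Weekday index = (2 + 212) mod 7 = 4

Friday


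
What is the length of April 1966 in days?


April 1966

30 days


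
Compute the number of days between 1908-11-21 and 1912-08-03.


From 1908-11-21 to 1912-08-03
1908-11-21: days before November = 31 + 29 + 31 + 30 + 31 + 30 + 31 + 31 + 30 + 31 = 305 (1908 is a leap year); day of year = 305 + 21 = 326
1912-08-03: days before August = 31 + 29 + 31 + 30 + 31 + 30 + 31 = 213 (1912 is a leap year); day of year = 213 + 3 = 216
Rest of 1908: 366 - 326 = 40
Full years 1909 (365), 1910 (365), 1911 (365): 1095
Total = 40 + 1095 + 216 = 1351

1351 days


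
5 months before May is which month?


May is month 5
5 - 5 = 0; wrap: 0 + 12 = 12

December


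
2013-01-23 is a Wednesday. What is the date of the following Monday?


Current: Wednesday
Target: Monday
Days ahead: 5

Next Monday: 2013-01-28


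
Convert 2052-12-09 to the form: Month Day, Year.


ISO 2052-12-09 parses as year=2052, month=12, day=09
Month 12 -> December

December 9, 2052


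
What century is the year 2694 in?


Century = (year - 1) // 100 + 1
= (2694 - 1) // 100 + 1
= 2693 // 100 + 1
= 26 + 1

27th century


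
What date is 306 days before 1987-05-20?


Start: 1987-05-20, subtract 306 days
Back 20 days from May 20 reaches April 30, 1987 -> 286 left
April 1987 has 30 days -> back to March 31, 1987 -> 256 left
March 1987 has 31 days -> back to February 28, 1987 -> 225 left
February 1987 has 28 days -> back to January 31, 1987 -> 197 left
January 1987 has 31 days -> back to December 31, 1986 -> 166 left
December 1986 has 31 days -> back to November 30, 1986 -> 135 left
November 1986 has 30 days -> back to October 31, 1986 -> 105 left
October 1986 has 31 days -> back to September 30, 1986 -> 74 left
September 1986 has 30 days -> back to August 31, 1986 -> 44 left
August 1986 has 31 days -> back to July 31, 1986 -> 13 left
July 1986: 31 - 13 = 18 -> lands on July 18

Result: 1986-07-18


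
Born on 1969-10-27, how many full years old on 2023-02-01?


Birth: 1969-10-27
Reference: 2023-02-01
Year difference: 2023 - 1969 = 54
Birthday not yet reached in 2023, subtract 1

53 years old


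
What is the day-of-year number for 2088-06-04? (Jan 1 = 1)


Date: June 4, 2088
Days in months 1 through 5: 152
Plus 4 days in June

Day of year: 156


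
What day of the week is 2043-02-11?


Date: February 11, 2043
Anchor: Jan 1, 2043. With p = 2043 - 1 = 2042: (p + p//4 - p//100 + p//400) mod 7 = (2042 + 510 - 20 + 5) mod 7 = 2537 mod 7 = 3 -> Thursday (Mon=0 ... Sun=6)
Days before February (Jan): 31; offset = 31 + 11 - 1 = 41
Weekday index = (3 + 41) mod 7 = 2

Day of the week: Wednesday


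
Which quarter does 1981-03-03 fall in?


Month: March (month 3)
Q1: Jan-Mar, Q2: Apr-Jun, Q3: Jul-Sep, Q4: Oct-Dec

Q1


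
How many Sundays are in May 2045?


May 2045 has 31 days
Anchor: Jan 1, 2045. With p = 2045 - 1 = 2044: (p + p//4 - p//100 + p//400) mod 7 = (2044 + 511 - 20 + 5) mod 7 = 2540 mod 7 = 6 -> Sunday (Mon=0 ... Sun=6)
Days before May (Jan-Apr): 120; May 1 index = (6 + 120) mod 7 = 0 -> Monday
First Sunday is May 7
Sundays: 7, 14, 21, 28

4 Sundays


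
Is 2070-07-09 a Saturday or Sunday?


Anchor: Jan 1, 2070. With p = 2070 - 1 = 2069: (p + p//4 - p//100 + p//400) mod 7 = (2069 + 517 - 20 + 5) mod 7 = 2571 mod 7 = 2 -> Wednesday (Mon=0 ... Sun=6)
Day of year: 190; offset = 189
Weekday index = (2 + 189) mod 7 = 2 -> Wednesday
Weekend days: Saturday, Sunday

No


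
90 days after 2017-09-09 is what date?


Start: 2017-09-09, add 90 days
September 2017 has 30 days: 30 - 9 = 21 days to September 30 -> 69 left
October 2017 has 31 days -> 38 left
November 2017 has 30 days -> 8 left
December 2017: 8 <= 31 -> lands on December 8

Result: 2017-12-08


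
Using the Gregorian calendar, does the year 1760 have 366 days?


Gregorian leap year rule: divisible by 4, but not by 100, unless also by 400.
1760 is divisible by 4 but not 100 -> leap year

Yes


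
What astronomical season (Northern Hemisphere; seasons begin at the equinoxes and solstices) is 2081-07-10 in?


Date: July 10
Astronomical Summer (approx.; exact equinox/solstice day varies by year): June 21 to September 21
July 10 falls within the Summer window

Summer


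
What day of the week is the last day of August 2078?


August 2078 has 31 days
Anchor: Jan 1, 2078. With p = 2078 - 1 = 2077: (p + p//4 - p//100 + p//400) mod 7 = (2077 + 519 - 20 + 5) mod 7 = 2581 mod 7 = 5 -> Saturday (Mon=0 ... Sun=6)
Days before August (Jan-Jul): 212; August 1 index = (5 + 212) mod 7 = 0 -> Monday
Last day offset: 31 - 1 = 30 days
Weekday index = (0 + 30) mod 7 = 2

Wednesday, August 31


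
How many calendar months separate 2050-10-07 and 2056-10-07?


From October 2050 to October 2056
6 years * 12 = 72 months = 72

72 months


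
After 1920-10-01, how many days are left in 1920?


Day of year: 275 of 366
Remaining = 366 - 275

91 days


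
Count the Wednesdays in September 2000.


September 2000 has 30 days
Anchor: Jan 1, 2000. With p = 2000 - 1 = 1999: (p + p//4 - p//100 + p//400) mod 7 = (1999 + 499 - 19 + 4) mod 7 = 2483 mod 7 = 5 -> Saturday (Mon=0 ... Sun=6)
Days before September (Jan-Aug): 244; September 1 index = (5 + 244) mod 7 = 4 -> Friday
First Wednesday is September 6
Wednesdays: 6, 13, 20, 27

4 Wednesdays


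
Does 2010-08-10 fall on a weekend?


Anchor: Jan 1, 2010. With p = 2010 - 1 = 2009: (p + p//4 - p//100 + p//400) mod 7 = (2009 + 502 - 20 + 5) mod 7 = 2496 mod 7 = 4 -> Friday (Mon=0 ... Sun=6)
Day of year: 222; offset = 221
Weekday index = (4 + 221) mod 7 = 1 -> Tuesday
Weekend days: Saturday, Sunday

No


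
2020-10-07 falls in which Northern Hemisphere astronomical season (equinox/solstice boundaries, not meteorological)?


Date: October 7
Astronomical Autumn (approx.; exact equinox/solstice day varies by year): September 22 to December 20
October 7 falls within the Autumn window

Autumn


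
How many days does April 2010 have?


April 2010

30 days


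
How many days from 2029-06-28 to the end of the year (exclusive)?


Day of year: 179 of 365
Remaining = 365 - 179

186 days


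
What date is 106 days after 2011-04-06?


Start: 2011-04-06, add 106 days
April 2011 has 30 days: 30 - 6 = 24 days to April 30 -> 82 left
May 2011 has 31 days -> 51 left
June 2011 has 30 days -> 21 left
July 2011: 21 <= 31 -> lands on July 21

Result: 2011-07-21


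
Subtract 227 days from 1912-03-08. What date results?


Start: 1912-03-08, subtract 227 days
Back 8 days from March 8 reaches February 29, 1912 -> 219 left
February 1912 has 29 days -> back to January 31, 1912 -> 190 left
January 1912 has 31 days -> back to December 31, 1911 -> 159 left
December 1911 has 31 days -> back to November 30, 1911 -> 128 left
November 1911 has 30 days -> back to October 31, 1911 -> 98 left
October 1911 has 31 days -> back to September 30, 1911 -> 67 left
September 1911 has 30 days -> back to August 31, 1911 -> 37 left
August 1911 has 31 days -> back to July 31, 1911 -> 6 left
July 1911: 31 - 6 = 25 -> lands on July 25

Result: 1911-07-25


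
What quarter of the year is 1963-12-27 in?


Month: December (month 12)
Q1: Jan-Mar, Q2: Apr-Jun, Q3: Jul-Sep, Q4: Oct-Dec

Q4


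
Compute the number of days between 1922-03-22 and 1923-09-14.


From 1922-03-22 to 1923-09-14
1922-03-22: days before March = 31 + 28 = 59 (1922 is not a leap year); day of year = 59 + 22 = 81
1923-09-14: days before September = 31 + 28 + 31 + 30 + 31 + 30 + 31 + 31 = 243 (1923 is not a leap year); day of year = 243 + 14 = 257
Rest of 1922: 365 - 81 = 284
Total = 284 + 257 = 541

541 days


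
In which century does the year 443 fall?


Century = (year - 1) // 100 + 1
= (443 - 1) // 100 + 1
= 442 // 100 + 1
= 4 + 1

5th century


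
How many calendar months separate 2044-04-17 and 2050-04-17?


From April 2044 to April 2050
6 years * 12 = 72 months = 72

72 months


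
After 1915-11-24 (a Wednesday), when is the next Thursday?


Current: Wednesday
Target: Thursday
Days ahead: 1

Next Thursday: 1915-11-25
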